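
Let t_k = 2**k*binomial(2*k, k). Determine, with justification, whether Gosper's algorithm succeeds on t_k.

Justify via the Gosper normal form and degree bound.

No — key equation has no polynomial f.

r(k) = 4*(2*k + 1)/(k + 1) after simplifying.
A = 8*k + 4, B = k + 1, C = 1.
Solve (8*k + 4)·f(k+1) − (k)·f(k) = 1.
Degrees (1,1,0) ⇒ d ≤ -1.
d = -1 < 0 ⇒ no nonzero polynomial f; not summable.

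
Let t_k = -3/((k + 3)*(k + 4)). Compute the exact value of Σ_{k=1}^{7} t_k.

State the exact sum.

Ratio r(k) = (k + 3)/(k + 5).
Take A(k)=k + 3, B(k)=k + 5, C(k)=1.
Need (k + 3)·f(k+1) − (k + 4)·f(k) = 1.
deg f ≤ 1 (via 1,1,0).
Solving with deg f ≤ 1: f(k) = k/3.
Then R = B(k−1)f/C = k*(k + 4)/3, so s_k = R(k)·t_k = -k/(k + 3).
Verify: -3/(k**2 + 7*k + 12) matches t_k.
Evaluate s at k=8 and k=1: -8/11 and -1/4; difference -21/44.

Σ = -21/44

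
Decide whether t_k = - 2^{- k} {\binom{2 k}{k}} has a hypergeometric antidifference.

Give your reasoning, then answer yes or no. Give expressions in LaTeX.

Compute t_(k+1)/t_k: get (2*k + 1)/(k + 1).
Gosper form: A/B · C(k+1)/C(k) with A=2*k + 1, B=k + 1, C=1.
Solve (2*k + 1)·f(k+1) − (k)·f(k) = 1.
deg f ≤ -1 (via 1,1,0).
Negative degree bound (-1): no f exists, t_k not Gosper-summable.

No — key equation has no polynomial f.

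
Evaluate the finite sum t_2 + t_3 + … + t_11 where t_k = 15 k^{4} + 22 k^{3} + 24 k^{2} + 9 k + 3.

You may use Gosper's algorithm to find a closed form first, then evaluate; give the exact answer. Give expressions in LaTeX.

Compute t_(k+1)/t_k: get (15*k**4 + 82*k**3 + 180*k**2 + 183*k + 73)/(15*k**4 + 22*k**3 + 24*k**2 + 9*k + 3).
Factor: A=1; B=1; C=k**4 + 22*k**3/15 + 8*k**2/5 + 3*k/5 + 1/5.
Solve (1)·f(k+1) − (1)·f(k) = k**4 + 22*k**3/15 + 8*k**2/5 + 3*k/5 + 1/5.
From deg A=0, deg B=0, deg C=4: d=5.
Solve for f: f(k) = k*(3*k**4 - 2*k**3 + 2*k**2 - 2*k + 2)/15 (degree 5 ≤ 5).
Get s_k = R·t_k = k*(3*k**4 - 2*k**3 + 2*k**2 - 2*k + 2) with R(k) = B(k−1)f(k)/C(k) = k*(3*k**4 - 2*k**3 + 2*k**2 - 2*k + 2)/(15*k**4 + 22*k**3 + 24*k**2 + 9*k + 3).
Check: Δs_k = 15*k**4 + 22*k**3 + 24*k**2 + 9*k + 3. ✓
Σ_(k=2)^(11) t_k = s_(12) − s_(2) = 708216 − (76) = 708140.

Σ = 708140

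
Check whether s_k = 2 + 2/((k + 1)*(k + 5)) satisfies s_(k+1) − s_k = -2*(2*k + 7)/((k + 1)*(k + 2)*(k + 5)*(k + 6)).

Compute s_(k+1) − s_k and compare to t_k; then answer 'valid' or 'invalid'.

Valid — Δs_k = t_k.

s_(k+1) = 2 + 2/((k + 2)*(k + 6))
s_(k+1) − s_k = 2*(-2*k - 7)/(k**4 + 14*k**3 + 65*k**2 + 112*k + 60)
(s_(k+1) − s_k) − t_k = 0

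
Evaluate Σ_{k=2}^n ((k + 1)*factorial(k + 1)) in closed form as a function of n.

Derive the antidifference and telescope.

t_(k+1)/t_k = (k + 2)**2/(k + 1).
Gosper form: A/B · C(k+1)/C(k) with A=k + 2, B=1, C=k + 1.
Solve (k + 2)·f(k+1) − (1)·f(k) = k + 1.
From deg A=1, deg B=0, deg C=1: d=0.
A polynomial solution: f(k) = 1.
Then R = B(k−1)f/C = 1/(k + 1), so s_k = R(k)·t_k = factorial(k + 1).
Check: Δs_k = (k + 1)*factorial(k + 1). ✓
s_(n+1) = factorial(n + 2) and s_(2) = 6, so S(n) = factorial(n + 2) - 6.

S(n) = factorial(n + 2) - 6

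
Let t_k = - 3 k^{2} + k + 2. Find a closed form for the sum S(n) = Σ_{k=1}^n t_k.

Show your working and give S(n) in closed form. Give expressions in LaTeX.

Step 1: r(k) = k*(3*k + 5)/(3*k**2 - k - 2).
A = 1, B = 1, C = k**2 - k/3 - 2/3.
Solve (1)·f(k+1) − (1)·f(k) = k**2 - k/3 - 2/3.
d = 3 from the (0,0,2) case.
Solve for f: f(k) = k*(k**2 - 2*k - 1)/3 (degree 3 ≤ 3).
So s_k = (B(k−1)f/C)·t_k = (k*(k**2 - 2*k - 1)/((k - 1)*(3*k + 2)))·t_k = k*(-k**2 + 2*k + 1).
Check: Δs_k = -3*k**2 + k + 2. ✓
Σ_(k=1)^n t_k = s_(n+1) − s_(1) = (-n**3 - n**2 + 2*n + 2) − (2), i.e. n*(-n**2 - n + 2).

S(n) = n \left(- n^{2} - n + 2\right)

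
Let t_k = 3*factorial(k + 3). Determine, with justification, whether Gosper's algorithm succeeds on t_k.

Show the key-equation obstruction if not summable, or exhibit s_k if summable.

The ratio is k + 4.
Gosper form: A/B · C(k+1)/C(k) with A=k + 4, B=1, C=1.
Set up (k + 4)·f(k+1) − (1)·f(k) − (1) = 0.
d = -1 from the (1,0,0) case.
d = -1 < 0 ⇒ no nonzero polynomial f; not summable.

No — key equation has no polynomial f.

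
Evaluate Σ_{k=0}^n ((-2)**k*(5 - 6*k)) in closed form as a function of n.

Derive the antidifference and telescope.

S(n) = -(-2)**(n + 1) - (-2)**(n + 2)*n + 3

Step 1: r(k) = 2*(-6*k - 1)/(6*k - 5).
A = -2, B = 1, C = k - 5/6.
Set up (-2)·f(k+1) − (1)·f(k) − (k - 5/6) = 0.
From deg A=0, deg B=0, deg C=1: d=1.
A polynomial solution: f(k) = -(2*k - 3)/6.
Certificate R = B(k−1)f/C = -(2*k - 3)/(6*k - 5) gives s_k = (-2)**k*(2*k - 3).
Δs = (-2)**k*(5 - 6*k), as required.
Evaluate: s_(n+1) = (-2)**(n + 1)*(2*n - 1); subtract s_(0) = -3 ⇒ S(n) = -(-2)**(n + 1) - (-2)**(n + 2)*n + 3.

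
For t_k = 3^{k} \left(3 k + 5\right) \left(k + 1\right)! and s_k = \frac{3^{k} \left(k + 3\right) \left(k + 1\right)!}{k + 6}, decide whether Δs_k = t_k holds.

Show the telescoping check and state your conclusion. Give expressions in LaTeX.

s_(k+1) = 3**(k + 1)*(k + 4)*factorial(k + 2)/(k + 7)
s_(k+1) − s_k = 3**k*(3*k**3 + 35*k**2 + 122*k + 123)*factorial(k + 1)/((k + 6)*(k + 7))
(s_(k+1) − s_k) − t_k = -3**(k + 1)*(3*k**2 + 23*k + 29)*factorial(k + 1)/((k + 6)*(k + 7))

Invalid: residual - \frac{3^{k + 1} \left(3 k^{2} + 23 k + 29\right) \left(k + 1\right)!}{\left(k + 6\right) \left(k + 7\right)} ≠ 0.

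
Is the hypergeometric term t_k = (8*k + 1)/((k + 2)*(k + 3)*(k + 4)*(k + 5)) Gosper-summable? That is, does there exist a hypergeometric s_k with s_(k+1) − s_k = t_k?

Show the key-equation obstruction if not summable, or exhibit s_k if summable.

Yes. s_k = k*(k**2 + 9*k - 6)/(8*(k + 2)*(k + 3)*(k + 4)).

r(k) = (k + 2)*(8*k + 9)/((k + 6)*(8*k + 1)) after simplifying.
Factor: A=k + 2; B=k + 6; C=k + 1/8.
Need (k + 2)·f(k+1) − (k + 5)·f(k) = k + 1/8.
Bound: deg f ≤ 3.
Solve for f: f(k) = k*(k**2 + 9*k - 6)/64 (degree 3 ≤ 3).
Get s_k = R·t_k = k*(k**2 + 9*k - 6)/(8*(k + 2)*(k + 3)*(k + 4)) with R(k) = B(k−1)f(k)/C(k) = k*(k + 5)*(k**2 + 9*k - 6)/(8*(8*k + 1)).
Δs = (8*k + 1)/(k**4 + 14*k**3 + 71*k**2 + 154*k + 120), as required.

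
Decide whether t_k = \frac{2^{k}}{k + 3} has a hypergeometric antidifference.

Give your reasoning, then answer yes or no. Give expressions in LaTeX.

Step 1: r(k) = 2*(k + 3)/(k + 4).
Gosper form: A/B · C(k+1)/C(k) with A=2*k + 6, B=k + 4, C=1.
Solve (2*k + 6)·f(k+1) − (k + 3)·f(k) = 1.
From deg A=1, deg B=1, deg C=0: d=-1.
deg f ≤ -1 is impossible — no certificate.

No — key equation has no polynomial f.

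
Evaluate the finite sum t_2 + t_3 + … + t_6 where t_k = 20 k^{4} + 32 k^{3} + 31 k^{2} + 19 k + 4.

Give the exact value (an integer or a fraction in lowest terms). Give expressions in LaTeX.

Ratio r(k) = (20*k**4 + 112*k**3 + 247*k**2 + 257*k + 106)/(20*k**4 + 32*k**3 + 31*k**2 + 19*k + 4).
Gosper form: A/B · C(k+1)/C(k) with A=1, B=1, C=k**4 + 8*k**3/5 + 31*k**2/20 + 19*k/20 + 1/5.
Set up (1)·f(k+1) − (1)·f(k) − (k**4 + 8*k**3/5 + 31*k**2/20 + 19*k/20 + 1/5) = 0.
From deg A=0, deg B=0, deg C=4: d=5.
A polynomial solution: f(k) = k*(4*k**4 - 2*k**3 + k**2 + 2*k - 1)/20.
Then R = B(k−1)f/C = k*(4*k**4 - 2*k**3 + k**2 + 2*k - 1)/(20*k**4 + 32*k**3 + 31*k**2 + 19*k + 4), so s_k = R(k)·t_k = k*(4*k**4 - 2*k**3 + k**2 + 2*k - 1).
Verify: 20*k**4 + 32*k**3 + 31*k**2 + 19*k + 4 matches t_k.
Evaluate s at k=7 and k=2: 62860 and 110; difference 62750.

Σ = 62750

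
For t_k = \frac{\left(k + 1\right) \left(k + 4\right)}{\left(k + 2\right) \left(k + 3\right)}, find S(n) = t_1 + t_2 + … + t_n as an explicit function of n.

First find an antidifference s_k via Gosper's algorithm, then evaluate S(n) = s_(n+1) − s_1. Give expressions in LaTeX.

S(n) = \frac{n \left(3 n + 7\right)}{3 \left(n + 3\right)}

t_(k+1)/t_k = (k + 2)**2*(k + 5)/((k + 1)*(k + 4)**2).
So A=k + 2 and B=k + 4, with C=k**2 + 5*k + 4.
Key eq: (k + 2)·f(k+1) = (k + 3)·f(k) + (k**2 + 5*k + 4).
d = 2 from the (1,1,2) case.
Match coefficients ⇒ f(k) = k*(k + 1).
Get s_k = R·t_k = k*(k + 1)/(k + 2) with R(k) = B(k−1)f(k)/C(k) = k*(k + 3)/(k + 4).
Check: Δs_k = (k**2 + 5*k + 4)/(k**2 + 5*k + 6). ✓
Σ_(k=1)^n t_k = s_(n+1) − s_(1) = ((n**2 + 3*n + 2)/(n + 3)) − (2/3), i.e. n*(3*n + 7)/(3*(n + 3)).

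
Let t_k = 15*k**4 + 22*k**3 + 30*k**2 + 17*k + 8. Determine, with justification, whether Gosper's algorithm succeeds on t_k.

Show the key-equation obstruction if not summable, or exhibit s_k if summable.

Yes. s_k = k*(3*k**4 - 2*k**3 + 4*k**2 - k + 4).

Ratio r(k) = (15*k**4 + 82*k**3 + 186*k**2 + 203*k + 92)/(15*k**4 + 22*k**3 + 30*k**2 + 17*k + 8).
Factor: A=1; B=1; C=k**4 + 22*k**3/15 + 2*k**2 + 17*k/15 + 8/15.
Need (1)·f(k+1) − (1)·f(k) = k**4 + 22*k**3/15 + 2*k**2 + 17*k/15 + 8/15.
Bound: deg f ≤ 5.
Solving with deg f ≤ 5: f(k) = k*(3*k**4 - 2*k**3 + 4*k**2 - k + 4)/15.
So s_k = (B(k−1)f/C)·t_k = (k*(3*k**4 - 2*k**3 + 4*k**2 - k + 4)/(15*k**4 + 22*k**3 + 30*k**2 + 17*k + 8))·t_k = k*(3*k**4 - 2*k**3 + 4*k**2 - k + 4).
Check: Δs_k = 15*k**4 + 22*k**3 + 30*k**2 + 17*k + 8. ✓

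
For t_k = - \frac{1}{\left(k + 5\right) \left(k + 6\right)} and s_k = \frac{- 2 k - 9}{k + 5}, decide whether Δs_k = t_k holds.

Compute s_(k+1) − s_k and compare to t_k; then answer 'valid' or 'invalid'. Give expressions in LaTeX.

s_(k+1) = (-2*k - 11)/(k + 6)
s_(k+1) − s_k = -1/(k**2 + 11*k + 30)
(s_(k+1) − s_k) − t_k = 0

Valid: the claim telescopes to t_k.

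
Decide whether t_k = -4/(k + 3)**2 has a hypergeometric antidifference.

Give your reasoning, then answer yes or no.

r(k) = (k + 3)**2/(k + 4)**2 after simplifying.
Gosper form: A/B · C(k+1)/C(k) with A=k**2 + 6*k + 9, B=k**2 + 8*k + 16, C=1.
Need (k**2 + 6*k + 9)·f(k+1) − (k**2 + 6*k + 9)·f(k) = 1.
From deg A=2, deg B=2, deg C=0: d=0.
Write f(k) = c0. Then LHS − RHS = -1, requiring -1 = 0: contradictory. No certificate.

No. Not Gosper-summable.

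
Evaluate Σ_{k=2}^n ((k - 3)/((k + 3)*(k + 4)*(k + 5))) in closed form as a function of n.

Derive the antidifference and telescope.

S(n) = (n**2 - 6*n + 5)/(15*(n**2 + 9*n + 20))

Step 1: r(k) = (k - 2)*(k + 3)/((k - 3)*(k + 6)).
A = k + 3, B = k + 6, C = k - 3.
Key eq: (k + 3)·f(k+1) = (k + 5)·f(k) + (k - 3).
deg f ≤ 2 (via 1,1,1).
A polynomial solution: f(k) = -k.
So s_k = (B(k−1)f/C)·t_k = (-k*(k + 5)/(k - 3))·t_k = -k/((k + 3)*(k + 4)).
Check: Δs_k = (k - 3)/(k**3 + 12*k**2 + 47*k + 60). ✓
Telescope: S(n) = s_(n+1) − s_(2) = (-n - 1)/(n**2 + 9*n + 20) − (-1/15) = (n**2 - 6*n + 5)/(15*(n**2 + 9*n + 20)).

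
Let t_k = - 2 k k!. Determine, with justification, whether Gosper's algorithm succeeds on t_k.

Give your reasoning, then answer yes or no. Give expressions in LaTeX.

Yes. s_k = - 2 k!.

r(k) = (k + 1)**2/k after simplifying.
A = k + 1, B = 1, C = k.
Key eq: (k + 1)·f(k+1) = (1)·f(k) + (k).
deg f ≤ 0 (via 1,0,1).
A polynomial solution: f(k) = 1.
Then R = B(k−1)f/C = 1/k, so s_k = R(k)·t_k = -2*factorial(k).
Check: Δs_k = -2*k*factorial(k). ✓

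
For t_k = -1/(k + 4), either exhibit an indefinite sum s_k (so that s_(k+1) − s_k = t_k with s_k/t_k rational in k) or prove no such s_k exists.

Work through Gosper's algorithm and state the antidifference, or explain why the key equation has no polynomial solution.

Compute t_(k+1)/t_k: get (k + 4)/(k + 5).
A = k + 4, B = k + 5, C = 1.
Key eq: (k + 4)·f(k+1) = (k + 4)·f(k) + (1).
Bound: deg f ≤ 0.
Generic f = c0 gives residual -1; -1 = 0 cannot hold, so t_k is not Gosper-summable.

none — t_k is not Gosper-summable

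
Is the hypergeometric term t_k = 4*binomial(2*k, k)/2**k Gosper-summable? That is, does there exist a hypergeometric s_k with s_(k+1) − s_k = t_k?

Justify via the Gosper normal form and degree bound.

No — negative degree bound, so no certificate f.

Compute t_(k+1)/t_k: get (2*k + 1)/(k + 1).
Gosper form: A/B · C(k+1)/C(k) with A=2*k + 1, B=k + 1, C=1.
Key eq: (2*k + 1)·f(k+1) = (k)·f(k) + (1).
From deg A=1, deg B=1, deg C=0: d=-1.
deg f ≤ -1 is impossible — no certificate.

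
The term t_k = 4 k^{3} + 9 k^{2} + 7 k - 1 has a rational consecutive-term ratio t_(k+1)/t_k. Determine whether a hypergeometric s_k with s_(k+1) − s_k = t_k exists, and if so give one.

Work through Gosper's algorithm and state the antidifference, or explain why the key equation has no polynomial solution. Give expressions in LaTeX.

Step 1: r(k) = (4*k**3 + 21*k**2 + 37*k + 19)/(4*k**3 + 9*k**2 + 7*k - 1).
Take A(k)=1, B(k)=1, C(k)=k**3 + 9*k**2/4 + 7*k/4 - 1/4.
Solve (1)·f(k+1) − (1)·f(k) = k**3 + 9*k**2/4 + 7*k/4 - 1/4.
From deg A=0, deg B=0, deg C=3: d=4.
Match coefficients ⇒ f(k) = k*(k**3 + k**2 - 3)/4.
Certificate R = B(k−1)f/C = k*(k**3 + k**2 - 3)/(4*k**3 + 9*k**2 + 7*k - 1) gives s_k = k*(k**3 + k**2 - 3).
s_(k+1) − s_k = 4*k**3 + 9*k**2 + 7*k - 1 = t_k.

s_k = k \left(k^{3} + k^{2} - 3\right)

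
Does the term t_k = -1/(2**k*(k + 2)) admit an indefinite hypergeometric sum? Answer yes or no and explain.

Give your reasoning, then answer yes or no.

No. Not Gosper-summable.

r(k) = (k + 2)/(2*(k + 3)) after simplifying.
Take A(k)=k/2 + 1, B(k)=k + 3, C(k)=1.
Set up (k/2 + 1)·f(k+1) − (k + 2)·f(k) − (1) = 0.
Bound: deg f ≤ -1.
deg f ≤ -1 is impossible — no certificate.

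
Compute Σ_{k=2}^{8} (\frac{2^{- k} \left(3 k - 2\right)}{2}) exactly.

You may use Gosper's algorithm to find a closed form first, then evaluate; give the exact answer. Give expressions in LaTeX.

Step 1: r(k) = (3*k + 1)/(2*(3*k - 2)).
Normal form (A,B,C) = (1/2, 1, k - 2/3).
Solve (1/2)·f(k+1) − (1)·f(k) = k - 2/3.
d = 1 from the (0,0,1) case.
Solving with deg f ≤ 1: f(k) = -2*(3*k + 1)/3.
Then R = B(k−1)f/C = -2*(3*k + 1)/(3*k - 2), so s_k = R(k)·t_k = (-3*k - 1)/2**k.
Δs = (3*k - 2)/(2*2**k), as required.
Evaluate s at k=9 and k=2: -7/128 and -7/4; difference 217/128.

Σ = 217/128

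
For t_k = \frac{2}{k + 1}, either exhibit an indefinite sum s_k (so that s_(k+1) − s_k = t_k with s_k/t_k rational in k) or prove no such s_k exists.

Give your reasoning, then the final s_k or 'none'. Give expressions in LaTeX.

Step 1: r(k) = (k + 1)/(k + 2).
So A=k + 1 and B=k + 2, with C=1.
Solve (k + 1)·f(k+1) − (k + 1)·f(k) = 1.
Degrees (1,1,0) ⇒ d ≤ 0.
Put f(k) = c0: A·f(k+1) − B(k−1)·f(k) − C = -1; need -1 = 0 — inconsistent ⇒ no f, not summable.

none — t_k is not Gosper-summable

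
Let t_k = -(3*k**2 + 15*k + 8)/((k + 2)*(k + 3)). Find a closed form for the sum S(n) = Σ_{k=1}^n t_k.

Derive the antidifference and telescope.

S(n) = n*(-9*n - 17)/(3*(n + 3))

Ratio r(k) = (k + 2)*(15*k + 3*(k + 1)**2 + 23)/((k + 4)*(3*k**2 + 15*k + 8)).
Gosper form: A/B · C(k+1)/C(k) with A=k + 2, B=k + 4, C=k**2 + 5*k + 8/3.
Set up (k + 2)·f(k+1) − (k + 3)·f(k) − (k**2 + 5*k + 8/3) = 0.
From deg A=1, deg B=1, deg C=2: d=2.
Coefficient equations give f(k) = k*(3*k + 1)/3.
Then R = B(k−1)f/C = k*(k + 3)*(3*k + 1)/(3*k**2 + 15*k + 8), so s_k = R(k)·t_k = k*(-3*k - 1)/(k + 2).
Δs = (-3*k**2 - 15*k - 8)/(k**2 + 5*k + 6), as required.
Evaluate: s_(n+1) = (-3*n**2 - 7*n - 4)/(n + 3); subtract s_(1) = -4/3 ⇒ S(n) = n*(-9*n - 17)/(3*(n + 3)).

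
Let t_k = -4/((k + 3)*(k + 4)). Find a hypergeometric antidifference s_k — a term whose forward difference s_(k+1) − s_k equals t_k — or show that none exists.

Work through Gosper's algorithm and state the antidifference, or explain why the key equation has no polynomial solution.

s_k = -4*k/(3*k + 9)

Ratio r(k) = (k + 3)/(k + 5).
Normal form (A,B,C) = (k + 3, k + 5, 1).
Set up (k + 3)·f(k+1) − (k + 4)·f(k) − (1) = 0.
Degrees (1,1,0) ⇒ d ≤ 1.
Match coefficients ⇒ f(k) = k/3.
So s_k = (B(k−1)f/C)·t_k = (k*(k + 4)/3)·t_k = -4*k/(3*k + 9).
Check: Δs_k = -4/(k**2 + 7*k + 12). ✓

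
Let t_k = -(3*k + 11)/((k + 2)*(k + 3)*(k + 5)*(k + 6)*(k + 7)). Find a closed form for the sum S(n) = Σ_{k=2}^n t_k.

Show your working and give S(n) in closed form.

Compute t_(k+1)/t_k: get (k + 2)*(k + 5)*(3*k + 14)/((k + 4)*(k + 8)*(3*k + 11)).
Gosper form: A/B · C(k+1)/C(k) with A=k + 2, B=k + 8, C=k**2 + 23*k/3 + 44/3.
Solve (k + 2)·f(k+1) − (k + 7)·f(k) = k**2 + 23*k/3 + 44/3.
From deg A=1, deg B=1, deg C=2: d=5.
Match coefficients ⇒ f(k) = k*(k + 3)*(k + 4)*(k**2 + 13*k + 52)/180.
Then R = B(k−1)f/C = k*(k + 3)*(k + 7)*(k**2 + 13*k + 52)/(60*(3*k + 11)), so s_k = R(k)·t_k = k*(-k**2 - 13*k - 52)/(60*(k**3 + 13*k**2 + 52*k + 60)).
Check: Δs_k = (-3*k - 11)/(k**5 + 23*k**4 + 203*k**3 + 853*k**2 + 1692*k + 1260). ✓
Σ_(k=2)^n t_k = s_(n+1) − s_(2) = ((-n**3 - 16*n**2 - 81*n - 66)/(60*(n**3 + 16*n**2 + 81*n + 126))) − (-41/3360), i.e. (-n**3 - 16*n**2 - 81*n + 98)/(224*(n**3 + 16*n**2 + 81*n + 126)).

S(n) = (-n**3 - 16*n**2 - 81*n + 98)/(224*(n**3 + 16*n**2 + 81*n + 126))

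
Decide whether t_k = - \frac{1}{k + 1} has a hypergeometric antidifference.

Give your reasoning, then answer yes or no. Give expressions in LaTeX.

The ratio is (k + 1)/(k + 2).
Gosper form: A/B · C(k+1)/C(k) with A=k + 1, B=k + 2, C=1.
f must satisfy (k + 1)·f(k+1) − (k + 1)·f(k) = 1.
Degrees (1,1,0) ⇒ d ≤ 0.
f = c0 ⇒ A·f(k+1) − B(k−1)·f(k) − C = -1. The system {-1 = 0} is inconsistent; no antidifference.

No; the coefficient equations for f are inconsistent.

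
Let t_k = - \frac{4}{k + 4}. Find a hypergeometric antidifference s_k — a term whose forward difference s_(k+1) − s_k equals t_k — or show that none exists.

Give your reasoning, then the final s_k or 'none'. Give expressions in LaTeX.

t_(k+1)/t_k = (k + 4)/(k + 5).
Gosper form: A/B · C(k+1)/C(k) with A=k + 4, B=k + 5, C=1.
Set up (k + 4)·f(k+1) − (k + 4)·f(k) − (1) = 0.
Bound: deg f ≤ 0.
f = c0 ⇒ A·f(k+1) − B(k−1)·f(k) − C = -1. The system {-1 = 0} is inconsistent; no antidifference.

not Gosper-summable; s_k does not exist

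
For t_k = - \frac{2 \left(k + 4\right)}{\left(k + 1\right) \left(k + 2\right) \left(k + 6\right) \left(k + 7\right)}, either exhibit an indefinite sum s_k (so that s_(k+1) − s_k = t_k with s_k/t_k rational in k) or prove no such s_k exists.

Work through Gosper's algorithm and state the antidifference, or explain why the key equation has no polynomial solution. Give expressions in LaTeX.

s_k = \frac{k \left(- k - 7\right)}{6 \left(k^{2} + 7 k + 6\right)}

Step 1: r(k) = (k + 1)*(k + 5)*(k + 6)/((k + 3)*(k + 4)*(k + 8)).
Gosper form: A/B · C(k+1)/C(k) with A=k + 1, B=k + 8, C=k**4 + 16*k**3 + 95*k**2 + 248*k + 240.
f must satisfy (k + 1)·f(k+1) − (k + 7)·f(k) = k**4 + 16*k**3 + 95*k**2 + 248*k + 240.
Degrees (1,1,4) ⇒ d ≤ 6.
Coefficient equations give f(k) = k*(k + 2)*(k + 3)*(k + 4)*(k + 5)*(k + 7)/12.
Then R = B(k−1)f/C = k*(k + 2)*(k + 7)**2/(12*(k + 4)), so s_k = R(k)·t_k = k*(-k - 7)/(6*(k**2 + 7*k + 6)).
Verify: 2*(-k - 4)/(k**4 + 16*k**3 + 83*k**2 + 152*k + 84) matches t_k.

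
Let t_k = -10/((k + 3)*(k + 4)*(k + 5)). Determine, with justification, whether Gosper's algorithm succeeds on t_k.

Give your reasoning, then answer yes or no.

Step 1: r(k) = (k + 3)/(k + 6).
Take A(k)=k + 3, B(k)=k + 6, C(k)=1.
Need (k + 3)·f(k+1) − (k + 5)·f(k) = 1.
Bound: deg f ≤ 2.
Solve for f: f(k) = k*(k + 7)/24 (degree 2 ≤ 2).
Certificate R = B(k−1)f/C = k*(k + 5)*(k + 7)/24 gives s_k = 5*k*(-k - 7)/(12*(k + 3)*(k + 4)).
Δs = -10/(k**3 + 12*k**2 + 47*k + 60), as required.

Yes. s_k = 5*k*(-k - 7)/(12*(k + 3)*(k + 4)).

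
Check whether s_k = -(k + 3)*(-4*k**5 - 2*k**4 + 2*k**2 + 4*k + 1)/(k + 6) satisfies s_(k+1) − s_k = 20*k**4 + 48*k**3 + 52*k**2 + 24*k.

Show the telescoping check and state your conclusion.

s_(k+1) = -(k + 4)*(4*k - 4*(k + 1)**5 - 2*(k + 1)**4 + 2*(k + 1)**2 + 5)/(k + 7)
s_(k+1) − s_k = (20*k**6 + 260*k**5 + 1018*k**4 + 1696*k**3 + 1482*k**2 + 564*k - 3)/(k**2 + 13*k + 42)
(s_(k+1) − s_k) − t_k = 3*(-16*k**5 - 166*k**4 - 340*k**3 - 338*k**2 - 148*k - 1)/(k**2 + 13*k + 42)

Invalid: residual 3*(-16*k**5 - 166*k**4 - 340*k**3 - 338*k**2 - 148*k - 1)/(k**2 + 13*k + 42) ≠ 0.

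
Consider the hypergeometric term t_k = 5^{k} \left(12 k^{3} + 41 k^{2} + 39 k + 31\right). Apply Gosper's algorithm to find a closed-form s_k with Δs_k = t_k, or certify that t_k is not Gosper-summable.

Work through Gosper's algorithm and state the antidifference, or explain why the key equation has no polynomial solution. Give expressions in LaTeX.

r(k) = 5*(12*k**3 + 77*k**2 + 157*k + 123)/(12*k**3 + 41*k**2 + 39*k + 31) after simplifying.
Gosper form: A/B · C(k+1)/C(k) with A=5, B=1, C=k**3 + 41*k**2/12 + 13*k/4 + 31/12.
Solve (5)·f(k+1) − (1)·f(k) = k**3 + 41*k**2/12 + 13*k/4 + 31/12.
Degrees (0,0,3) ⇒ d ≤ 3.
Coefficient equations give f(k) = (3*k**3 - k**2 + k + 4)/12.
Certificate R = B(k−1)f/C = (3*k**3 - k**2 + k + 4)/(12*k**3 + 41*k**2 + 39*k + 31) gives s_k = 5**k*(3*k**3 - k**2 + k + 4).
Check: Δs_k = 5**k*(12*k**3 + 41*k**2 + 39*k + 31). ✓

s_k = 5^{k} \left(3 k^{3} - k^{2} + k + 4\right)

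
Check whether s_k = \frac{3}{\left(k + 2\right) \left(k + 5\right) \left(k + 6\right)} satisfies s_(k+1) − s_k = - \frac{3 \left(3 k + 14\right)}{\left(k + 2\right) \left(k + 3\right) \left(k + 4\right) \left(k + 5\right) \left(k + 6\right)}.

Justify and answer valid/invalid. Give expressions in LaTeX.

s_(k+1) = 3/((k + 3)*(k + 6)*(k + 7))
s_(k+1) − s_k = 3*(-3*k - 11)/(k**5 + 23*k**4 + 203*k**3 + 853*k**2 + 1692*k + 1260)
(s_(k+1) − s_k) − t_k = 18*(2*k + 9)/(k**6 + 27*k**5 + 295*k**4 + 1665*k**3 + 5104*k**2 + 8028*k + 5040)

Invalid: residual \frac{18 \left(2 k + 9\right)}{k^{6} + 27 k^{5} + 295 k^{4} + 1665 k^{3} + 5104 k^{2} + 8028 k + 5040} ≠ 0.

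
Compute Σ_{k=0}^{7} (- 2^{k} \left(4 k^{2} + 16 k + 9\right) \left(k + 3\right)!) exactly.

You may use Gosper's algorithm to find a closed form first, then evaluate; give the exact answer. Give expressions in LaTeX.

Σ = -153280512006

Step 1: r(k) = 2*(4*k**3 + 40*k**2 + 125*k + 116)/(4*k**2 + 16*k + 9).
Normal form (A,B,C) = (2*k + 8, 1, k**2 + 4*k + 9/4).
Set up (2*k + 8)·f(k+1) − (1)·f(k) − (k**2 + 4*k + 9/4) = 0.
deg f ≤ 1 (via 1,0,2).
Solve for f: f(k) = (2*k - 1)/4 (degree 1 ≤ 1).
Then R = B(k−1)f/C = (2*k - 1)/(4*k**2 + 16*k + 9), so s_k = R(k)·t_k = -2**k*(2*k - 1)*factorial(k + 3).
Verify: -2**k*(4*k**2 + 16*k + 9)*factorial(k + 3) matches t_k.
Sum = s_(8) − s_(0); s_(8) = -153280512000, s_(0) = 6 ⇒ -153280512006.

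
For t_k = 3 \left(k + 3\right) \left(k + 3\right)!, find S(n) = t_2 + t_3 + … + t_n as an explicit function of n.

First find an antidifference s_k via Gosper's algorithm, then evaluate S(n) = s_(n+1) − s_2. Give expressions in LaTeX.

Step 1: r(k) = (k + 4)**2/(k + 3).
Take A(k)=k + 4, B(k)=1, C(k)=k + 3.
Set up (k + 4)·f(k+1) − (1)·f(k) − (k + 3) = 0.
From deg A=1, deg B=0, deg C=1: d=0.
Solving with deg f ≤ 0: f(k) = 1.
Certificate R = B(k−1)f/C = 1/(k + 3) gives s_k = 3*factorial(k + 3).
Δs = 3*(k + 3)*factorial(k + 3), as required.
Evaluate: s_(n+1) = 3*factorial(n + 4); subtract s_(2) = 360 ⇒ S(n) = 3*factorial(n + 4) - 360.

S(n) = 3 \left(n + 4\right)! - 360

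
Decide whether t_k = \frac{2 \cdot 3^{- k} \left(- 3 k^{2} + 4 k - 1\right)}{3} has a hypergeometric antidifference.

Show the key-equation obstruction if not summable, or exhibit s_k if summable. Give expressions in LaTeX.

Step 1: r(k) = k*(3*k + 2)/(3*(3*k**2 - 4*k + 1)).
Normal form (A,B,C) = (1/3, 1, k**2 - 4*k/3 + 1/3).
Key eq: (1/3)·f(k+1) = (1)·f(k) + (k**2 - 4*k/3 + 1/3).
Bound: deg f ≤ 2.
Solving with deg f ≤ 2: f(k) = -(3*k**2 - k + 2)/2.
So s_k = (B(k−1)f/C)·t_k = (-3*(3*k**2 - k + 2)/(2*(k - 1)*(3*k - 1)))·t_k = (3*k**2 - k + 2)/3**k.
Δs = 2*(-3*k**2 + 4*k - 1)/(3*3**k), as required.

Yes. s_k = 3^{- k} \left(3 k^{2} - k + 2\right).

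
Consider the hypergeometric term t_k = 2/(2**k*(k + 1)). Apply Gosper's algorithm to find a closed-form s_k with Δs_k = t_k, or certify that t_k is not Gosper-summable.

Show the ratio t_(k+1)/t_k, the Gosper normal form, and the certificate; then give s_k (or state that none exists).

The ratio is (k + 1)/(2*(k + 2)).
Take A(k)=k/2 + 1/2, B(k)=k + 2, C(k)=1.
Key eq: (k/2 + 1/2)·f(k+1) = (k + 1)·f(k) + (1).
Degrees (1,1,0) ⇒ d ≤ -1.
Bound -1 < 0, so the key equation has no polynomial solution.

none (Gosper's algorithm certifies no s_k)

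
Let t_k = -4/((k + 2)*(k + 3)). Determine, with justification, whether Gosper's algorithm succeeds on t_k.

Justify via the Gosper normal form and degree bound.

Yes. s_k = -2*k/(k + 2).

t_(k+1)/t_k = (k + 2)/(k + 4).
Take A(k)=k + 2, B(k)=k + 4, C(k)=1.
Solve (k + 2)·f(k+1) − (k + 3)·f(k) = 1.
From deg A=1, deg B=1, deg C=0: d=1.
Match coefficients ⇒ f(k) = k/2.
Certificate R = B(k−1)f/C = k*(k + 3)/2 gives s_k = -2*k/(k + 2).
s_(k+1) − s_k = -4/(k**2 + 5*k + 6) = t_k.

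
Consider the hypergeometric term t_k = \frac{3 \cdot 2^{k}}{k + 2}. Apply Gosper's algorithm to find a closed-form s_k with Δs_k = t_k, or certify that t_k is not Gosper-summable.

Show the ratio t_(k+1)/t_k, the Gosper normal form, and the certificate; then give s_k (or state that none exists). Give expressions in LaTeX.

none (Gosper's algorithm certifies no s_k)

t_(k+1)/t_k = 2*(k + 2)/(k + 3).
Normal form (A,B,C) = (2*k + 4, k + 3, 1).
Solve (2*k + 4)·f(k+1) − (k + 2)·f(k) = 1.
Degrees (1,1,0) ⇒ d ≤ -1.
Bound -1 < 0, so the key equation has no polynomial solution.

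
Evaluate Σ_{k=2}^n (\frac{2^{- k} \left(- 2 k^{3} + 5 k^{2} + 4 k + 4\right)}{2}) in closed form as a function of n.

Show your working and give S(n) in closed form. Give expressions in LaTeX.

r(k) = (2*k**3 + k**2 - 8*k - 11)/(2*(2*k**3 - 5*k**2 - 4*k - 4)) after simplifying.
Factor: A=1/2; B=1; C=k**3 - 5*k**2/2 - 2*k - 2.
Solve (1/2)·f(k+1) − (1)·f(k) = k**3 - 5*k**2/2 - 2*k - 2.
Bound: deg f ≤ 3.
Match coefficients ⇒ f(k) = -2*k**3 - k**2 - 4*k - 3.
Get s_k = R·t_k = (2*k**3 + k**2 + 4*k + 3)/2**k with R(k) = B(k−1)f(k)/C(k) = -2*(2*k**3 + k**2 + 4*k + 3)/(2*k**3 - 5*k**2 - 4*k - 4).
Verify: (-2*k**3 + 5*k**2 + 4*k + 4)/(2*2**k) matches t_k.
Evaluate: s_(n+1) = 2**(-n - 1)*(2*n**3 + 7*n**2 + 12*n + 10); subtract s_(2) = 31/4 ⇒ S(n) = 2**(-n - 2)*(-31*2**n + 4*n**3 + 14*n**2 + 24*n + 20).

S(n) = 2^{- n - 2} \left(- 31 \cdot 2^{n} + 4 n^{3} + 14 n^{2} + 24 n + 20\right)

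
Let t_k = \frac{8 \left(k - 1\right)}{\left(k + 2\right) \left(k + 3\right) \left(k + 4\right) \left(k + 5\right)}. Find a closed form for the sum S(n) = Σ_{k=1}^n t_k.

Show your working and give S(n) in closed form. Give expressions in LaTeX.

S(n) = \frac{n \left(n^{2} + 12 n - 13\right)}{15 \left(n^{3} + 12 n^{2} + 47 n + 60\right)}

Ratio r(k) = k*(k + 2)/((k - 1)*(k + 6)).
Take A(k)=k + 2, B(k)=k + 6, C(k)=k - 1.
Need (k + 2)·f(k+1) − (k + 5)·f(k) = k - 1.
Bound: deg f ≤ 3.
Coefficient equations give f(k) = -k/2.
Get s_k = R·t_k = -4*k/((k + 2)*(k + 3)*(k + 4)) with R(k) = B(k−1)f(k)/C(k) = -k*(k + 5)/(2*(k - 1)).
Check: Δs_k = 8*(k - 1)/(k**4 + 14*k**3 + 71*k**2 + 154*k + 120). ✓
Telescope: S(n) = s_(n+1) − s_(1) = 4*(-n - 1)/(n**3 + 12*n**2 + 47*n + 60) − (-1/15) = n*(n**2 + 12*n - 13)/(15*(n**3 + 12*n**2 + 47*n + 60)).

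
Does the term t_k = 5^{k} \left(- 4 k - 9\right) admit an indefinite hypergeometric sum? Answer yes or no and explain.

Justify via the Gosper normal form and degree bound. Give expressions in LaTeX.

r(k) = 5*(4*k + 13)/(4*k + 9) after simplifying.
Factor: A=5; B=1; C=k + 9/4.
Key eq: (5)·f(k+1) = (1)·f(k) + (k + 9/4).
From deg A=0, deg B=0, deg C=1: d=1.
Solve for f: f(k) = (k + 1)/4 (degree 1 ≤ 1).
Then R = B(k−1)f/C = (k + 1)/(4*k + 9), so s_k = R(k)·t_k = 5**k*(-k - 1).
Check: Δs_k = 5**k*(-4*k - 9). ✓

Yes. s_k = 5^{k} \left(- k - 1\right).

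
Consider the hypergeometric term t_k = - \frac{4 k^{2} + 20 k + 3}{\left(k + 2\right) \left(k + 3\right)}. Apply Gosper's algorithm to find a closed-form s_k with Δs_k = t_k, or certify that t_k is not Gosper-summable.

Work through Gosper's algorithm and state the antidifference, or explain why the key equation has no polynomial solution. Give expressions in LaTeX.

The ratio is (k + 2)*(20*k + 4*(k + 1)**2 + 23)/((k + 4)*(4*k**2 + 20*k + 3)).
Take A(k)=k + 2, B(k)=k + 4, C(k)=k**2 + 5*k + 3/4.
Set up (k + 2)·f(k+1) − (k + 3)·f(k) − (k**2 + 5*k + 3/4) = 0.
Bound: deg f ≤ 2.
Coefficient equations give f(k) = k*(8*k - 5)/8.
So s_k = (B(k−1)f/C)·t_k = (k*(k + 3)*(8*k - 5)/(2*(4*k**2 + 20*k + 3)))·t_k = k*(5 - 8*k)/(2*(k + 2)).
Check: Δs_k = (-4*k**2 - 20*k - 3)/(k**2 + 5*k + 6). ✓

s_k = \frac{k \left(5 - 8 k\right)}{2 \left(k + 2\right)}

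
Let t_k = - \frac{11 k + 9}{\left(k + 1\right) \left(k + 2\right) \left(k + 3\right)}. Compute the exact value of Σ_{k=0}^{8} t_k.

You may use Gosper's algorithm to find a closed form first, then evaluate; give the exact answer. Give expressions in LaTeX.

Compute t_(k+1)/t_k: get (k + 1)*(11*k + 20)/((k + 4)*(11*k + 9)).
So A=k + 1 and B=k + 4, with C=k + 9/11.
f must satisfy (k + 1)·f(k+1) − (k + 3)·f(k) = k + 9/11.
deg f ≤ 2 (via 1,1,1).
A polynomial solution: f(k) = k*(5*k + 4)/11.
Then R = B(k−1)f/C = k*(k + 3)*(5*k + 4)/(11*k + 9), so s_k = R(k)·t_k = k*(-5*k - 4)/((k + 1)*(k + 2)).
s_(k+1) − s_k = (-11*k - 9)/(k**3 + 6*k**2 + 11*k + 6) = t_k.
Sum = s_(9) − s_(0); s_(9) = -441/110, s_(0) = 0 ⇒ -441/110.

Σ = -441/110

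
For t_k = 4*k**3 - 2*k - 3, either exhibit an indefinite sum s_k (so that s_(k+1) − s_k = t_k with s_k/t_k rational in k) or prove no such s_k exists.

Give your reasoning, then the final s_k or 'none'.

Ratio r(k) = (2*k - 4*(k + 1)**3 + 5)/(-4*k**3 + 2*k + 3).
Normal form (A,B,C) = (1, 1, k**3 - k/2 - 3/4).
Set up (1)·f(k+1) − (1)·f(k) − (k**3 - k/2 - 3/4) = 0.
Bound: deg f ≤ 4.
A polynomial solution: f(k) = k*(k**3 - 2*k**2 - 2)/4.
R(k) = B(k−1)·f(k)/C(k) = k*(k**3 - 2*k**2 - 2)/(4*k**3 - 2*k - 3); s_k = R·t_k = k*(k**3 - 2*k**2 - 2).
s_(k+1) − s_k = 4*k**3 - 2*k - 3 = t_k.

s_k = k*(k**3 - 2*k**2 - 2)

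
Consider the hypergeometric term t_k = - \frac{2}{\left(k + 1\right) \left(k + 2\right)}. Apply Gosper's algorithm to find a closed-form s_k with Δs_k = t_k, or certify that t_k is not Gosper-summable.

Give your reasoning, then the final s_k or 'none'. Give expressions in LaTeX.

The ratio is (k + 1)/(k + 3).
A = k + 1, B = k + 3, C = 1.
f must satisfy (k + 1)·f(k+1) − (k + 2)·f(k) = 1.
deg f ≤ 1 (via 1,1,0).
Coefficient equations give f(k) = k.
Get s_k = R·t_k = -2*k/(k + 1) with R(k) = B(k−1)f(k)/C(k) = k*(k + 2).
Check: Δs_k = -2/(k**2 + 3*k + 2). ✓

s_k = - \frac{2 k}{k + 1}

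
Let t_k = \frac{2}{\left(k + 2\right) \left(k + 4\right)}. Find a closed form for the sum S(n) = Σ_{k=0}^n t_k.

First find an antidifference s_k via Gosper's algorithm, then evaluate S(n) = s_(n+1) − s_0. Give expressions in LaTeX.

Ratio r(k) = (k + 2)*(k + 4)/((k + 3)*(k + 5)).
Factor: A=k + 2; B=k + 5; C=k + 3.
Need (k + 2)·f(k+1) − (k + 4)·f(k) = k + 3.
deg f ≤ 2 (via 1,1,1).
Solve for f: f(k) = k*(5*k + 13)/12 (degree 2 ≤ 2).
Get s_k = R·t_k = k*(5*k + 13)/(6*(k + 2)*(k + 3)) with R(k) = B(k−1)f(k)/C(k) = k*(k + 4)*(5*k + 13)/(12*(k + 3)).
Check: Δs_k = 2/(k**2 + 6*k + 8). ✓
Σ_(k=0)^n t_k = s_(n+1) − s_(0) = ((5*n**2 + 23*n + 18)/(6*(n**2 + 7*n + 12))) − (0), i.e. (5*n**2 + 23*n + 18)/(6*(n**2 + 7*n + 12)).

S(n) = \frac{5 n^{2} + 23 n + 18}{6 \left(n^{2} + 7 n + 12\right)}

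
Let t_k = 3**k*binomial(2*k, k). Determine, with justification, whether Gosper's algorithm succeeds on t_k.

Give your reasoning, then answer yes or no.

No — key equation has no polynomial f.

Compute t_(k+1)/t_k: get 6*(2*k + 1)/(k + 1).
Gosper form: A/B · C(k+1)/C(k) with A=12*k + 6, B=k + 1, C=1.
Key eq: (12*k + 6)·f(k+1) = (k)·f(k) + (1).
d = -1 from the (1,1,0) case.
Bound -1 < 0, so the key equation has no polynomial solution.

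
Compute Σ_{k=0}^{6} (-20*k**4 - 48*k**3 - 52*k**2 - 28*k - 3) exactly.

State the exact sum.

Σ = -72009

t_(k+1)/t_k = (20*k**4 + 128*k**3 + 316*k**2 + 356*k + 151)/(20*k**4 + 48*k**3 + 52*k**2 + 28*k + 3).
Normal form (A,B,C) = (1, 1, k**4 + 12*k**3/5 + 13*k**2/5 + 7*k/5 + 3/20).
Key eq: (1)·f(k+1) = (1)·f(k) + (k**4 + 12*k**3/5 + 13*k**2/5 + 7*k/5 + 3/20).
Degrees (0,0,4) ⇒ d ≤ 5.
Solve for f: f(k) = k*(4*k**4 + 2*k**3 - 3)/20 (degree 5 ≤ 5).
So s_k = (B(k−1)f/C)·t_k = (k*(4*k**4 + 2*k**3 - 3)/(20*k**4 + 48*k**3 + 52*k**2 + 28*k + 3))·t_k = k*(-4*k**4 - 2*k**3 + 3).
Check: Δs_k = -20*k**4 - 48*k**3 - 52*k**2 - 28*k - 3. ✓
Σ_(k=0)^(6) t_k = s_(7) − s_(0) = -72009 − (0) = -72009.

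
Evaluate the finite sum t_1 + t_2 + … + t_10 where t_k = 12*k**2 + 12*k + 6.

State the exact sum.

Step 1: r(k) = (2*k**2 + 6*k + 5)/(2*k**2 + 2*k + 1).
Factor: A=1; B=1; C=k**2 + k + 1/2.
Solve (1)·f(k+1) − (1)·f(k) = k**2 + k + 1/2.
Bound: deg f ≤ 3.
Solving with deg f ≤ 3: f(k) = k*(2*k**2 + 1)/6.
So s_k = (B(k−1)f/C)·t_k = (k*(2*k**2 + 1)/(3*(2*k**2 + 2*k + 1)))·t_k = 4*k**3 + 2*k.
Verify: 12*k**2 + 12*k + 6 matches t_k.
Evaluate s at k=11 and k=1: 5346 and 6; difference 5340.

Σ = 5340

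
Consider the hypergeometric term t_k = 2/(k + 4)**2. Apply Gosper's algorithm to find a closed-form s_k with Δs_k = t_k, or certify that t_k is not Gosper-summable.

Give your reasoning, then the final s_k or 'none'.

no hypergeometric antidifference exists

t_(k+1)/t_k = (k + 4)**2/(k + 5)**2.
So A=k**2 + 8*k + 16 and B=k**2 + 10*k + 25, with C=1.
Set up (k**2 + 8*k + 16)·f(k+1) − (k**2 + 8*k + 16)·f(k) − (1) = 0.
d = 0 from the (2,2,0) case.
Put f(k) = c0: A·f(k+1) − B(k−1)·f(k) − C = -1; need -1 = 0 — inconsistent ⇒ no f, not summable.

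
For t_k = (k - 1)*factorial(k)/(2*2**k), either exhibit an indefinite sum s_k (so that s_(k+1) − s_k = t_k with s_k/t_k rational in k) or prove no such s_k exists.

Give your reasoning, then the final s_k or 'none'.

s_k = factorial(k)/2**k

Compute t_(k+1)/t_k: get k*(k + 1)/(2*(k - 1)).
Gosper form: A/B · C(k+1)/C(k) with A=k/2 + 1/2, B=1, C=k - 1.
Key eq: (k/2 + 1/2)·f(k+1) = (1)·f(k) + (k - 1).
d = 0 from the (1,0,1) case.
Solving with deg f ≤ 0: f(k) = 2.
Certificate R = B(k−1)f/C = 2/(k - 1) gives s_k = factorial(k)/2**k.
s_(k+1) − s_k = (k - 1)*factorial(k)/(2*2**k) = t_k.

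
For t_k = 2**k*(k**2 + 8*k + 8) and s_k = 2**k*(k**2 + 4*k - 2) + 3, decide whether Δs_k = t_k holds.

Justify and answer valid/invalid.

Valid — Δs_k = t_k.

s_(k+1) = 2**(k + 1)*(4*k + (k + 1)**2 + 2) + 3
s_(k+1) − s_k = 2**k*(k**2 + 8*k + 8)
(s_(k+1) − s_k) − t_k = 0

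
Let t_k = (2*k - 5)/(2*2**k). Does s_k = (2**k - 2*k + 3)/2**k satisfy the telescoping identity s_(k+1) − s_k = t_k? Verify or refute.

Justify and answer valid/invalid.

s_(k+1) = 1 - k/2**k + 1/(2*2**k)
s_(k+1) − s_k = (2*k - 5)/(2*2**k)
(s_(k+1) − s_k) − t_k = 0

Valid: the claim telescopes to t_k.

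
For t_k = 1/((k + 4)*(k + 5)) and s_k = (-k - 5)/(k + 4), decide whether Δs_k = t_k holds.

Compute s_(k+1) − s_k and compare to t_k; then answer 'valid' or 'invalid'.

Valid: the claim telescopes to t_k.

s_(k+1) = (-k - 6)/(k + 5)
s_(k+1) − s_k = 1/(k**2 + 9*k + 20)
(s_(k+1) − s_k) − t_k = 0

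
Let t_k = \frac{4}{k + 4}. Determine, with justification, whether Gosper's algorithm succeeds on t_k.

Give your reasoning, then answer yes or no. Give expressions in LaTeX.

The ratio is (k + 4)/(k + 5).
Factor: A=k + 4; B=k + 5; C=1.
Key eq: (k + 4)·f(k+1) = (k + 4)·f(k) + (1).
Degrees (1,1,0) ⇒ d ≤ 0.
Put f(k) = c0: A·f(k+1) − B(k−1)·f(k) − C = -1; need -1 = 0 — inconsistent ⇒ no f, not summable.

No — t_k has no hypergeometric antidifference.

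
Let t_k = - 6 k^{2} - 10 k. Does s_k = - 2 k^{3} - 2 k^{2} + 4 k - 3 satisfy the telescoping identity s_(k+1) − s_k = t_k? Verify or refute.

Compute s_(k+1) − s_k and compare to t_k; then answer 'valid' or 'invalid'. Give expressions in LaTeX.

Valid — Δs_k = t_k.

s_(k+1) = -2*k**3 - 8*k**2 - 6*k - 3
s_(k+1) − s_k = 2*k*(-3*k - 5)
(s_(k+1) − s_k) − t_k = 0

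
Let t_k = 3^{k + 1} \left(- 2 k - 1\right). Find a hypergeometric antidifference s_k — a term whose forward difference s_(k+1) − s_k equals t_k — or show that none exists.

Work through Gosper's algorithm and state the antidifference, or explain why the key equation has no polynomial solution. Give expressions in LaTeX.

Compute t_(k+1)/t_k: get 3*(2*k + 3)/(2*k + 1).
A = 3, B = 1, C = k + 1/2.
f must satisfy (3)·f(k+1) − (1)·f(k) = k + 1/2.
Bound: deg f ≤ 1.
Solve for f: f(k) = (k - 1)/2 (degree 1 ≤ 1).
So s_k = (B(k−1)f/C)·t_k = ((k - 1)/(2*k + 1))·t_k = 3**(k + 1)*(1 - k).
Verify: 3**(k + 1)*(-2*k - 1) matches t_k.

s_k = 3^{k + 1} \left(1 - k\right)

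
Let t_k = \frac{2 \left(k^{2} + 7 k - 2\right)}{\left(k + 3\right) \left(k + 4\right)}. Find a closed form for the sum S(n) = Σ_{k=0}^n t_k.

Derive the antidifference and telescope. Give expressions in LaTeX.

S(n) = \frac{2 \left(3 n^{2} + n - 2\right)}{3 \left(n + 4\right)}

Ratio r(k) = (k + 3)*(7*k + (k + 1)**2 + 5)/((k + 5)*(k**2 + 7*k - 2)).
Take A(k)=k + 3, B(k)=k + 5, C(k)=k**2 + 7*k - 2.
Need (k + 3)·f(k+1) − (k + 4)·f(k) = k**2 + 7*k - 2.
Degrees (1,1,2) ⇒ d ≤ 2.
Solving with deg f ≤ 2: f(k) = k*(3*k - 5)/3.
Get s_k = R·t_k = 2*k*(3*k - 5)/(3*(k + 3)) with R(k) = B(k−1)f(k)/C(k) = k*(k + 4)*(3*k - 5)/(3*(k**2 + 7*k - 2)).
Verify: 2*(k**2 + 7*k - 2)/(k**2 + 7*k + 12) matches t_k.
Σ_(k=0)^n t_k = s_(n+1) − s_(0) = (2*(3*n**2 + n - 2)/(3*(n + 4))) − (0), i.e. 2*(3*n**2 + n - 2)/(3*(n + 4)).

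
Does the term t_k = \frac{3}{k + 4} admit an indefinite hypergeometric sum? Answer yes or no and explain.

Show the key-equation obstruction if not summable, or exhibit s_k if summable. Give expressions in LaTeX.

t_(k+1)/t_k = (k + 4)/(k + 5).
So A=k + 4 and B=k + 5, with C=1.
Solve (k + 4)·f(k+1) − (k + 4)·f(k) = 1.
d = 0 from the (1,1,0) case.
Write f(k) = c0. Then LHS − RHS = -1, requiring -1 = 0: contradictory. No certificate.

No. Not Gosper-summable.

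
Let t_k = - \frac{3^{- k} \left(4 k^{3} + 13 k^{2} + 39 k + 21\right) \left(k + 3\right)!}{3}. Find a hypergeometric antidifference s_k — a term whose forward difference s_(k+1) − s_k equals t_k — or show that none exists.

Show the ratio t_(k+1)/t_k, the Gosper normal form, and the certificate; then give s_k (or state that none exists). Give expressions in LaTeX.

Ratio r(k) = (4*k**4 + 41*k**3 + 177*k**2 + 385*k + 308)/(3*(4*k**3 + 13*k**2 + 39*k + 21)).
Gosper form: A/B · C(k+1)/C(k) with A=k/3 + 4/3, B=1, C=k**3 + 13*k**2/4 + 39*k/4 + 21/4.
f must satisfy (k/3 + 4/3)·f(k+1) − (1)·f(k) = k**3 + 13*k**2/4 + 39*k/4 + 21/4.
d = 2 from the (1,0,3) case.
A polynomial solution: f(k) = 3*(4*k**2 + k + 1)/4.
Get s_k = R·t_k = -(4*k**2 + k + 1)*factorial(k + 3)/3**k with R(k) = B(k−1)f(k)/C(k) = 3*(4*k**2 + k + 1)/(4*k**3 + 13*k**2 + 39*k + 21).
s_(k+1) − s_k = -(4*k**3 + 13*k**2 + 39*k + 21)*factorial(k + 3)/(3*3**k) = t_k.

s_k = - 3^{- k} \left(4 k^{2} + k + 1\right) \left(k + 3\right)!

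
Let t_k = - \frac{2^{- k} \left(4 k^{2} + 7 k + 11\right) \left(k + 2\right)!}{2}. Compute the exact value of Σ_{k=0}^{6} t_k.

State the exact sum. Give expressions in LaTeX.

Σ = -76547

t_(k+1)/t_k = (k + 3)*(7*k + 4*(k + 1)**2 + 18)/(2*(4*k**2 + 7*k + 11)).
So A=k/2 + 3/2 and B=1, with C=k**2 + 7*k/4 + 11/4.
f must satisfy (k/2 + 3/2)·f(k+1) − (1)·f(k) = k**2 + 7*k/4 + 11/4.
Bound: deg f ≤ 1.
Solving with deg f ≤ 1: f(k) = (4*k - 1)/2.
Get s_k = R·t_k = -(4*k - 1)*factorial(k + 2)/2**k with R(k) = B(k−1)f(k)/C(k) = 2*(4*k - 1)/(4*k**2 + 7*k + 11).
Check: Δs_k = -(4*k**2 + 7*k + 11)*factorial(k + 2)/(2*2**k). ✓
Sum = s_(7) − s_(0); s_(7) = -76545, s_(0) = 2 ⇒ -76547.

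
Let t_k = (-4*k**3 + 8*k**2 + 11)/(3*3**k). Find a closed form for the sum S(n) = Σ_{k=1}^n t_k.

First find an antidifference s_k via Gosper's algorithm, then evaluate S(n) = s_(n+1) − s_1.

S(n) = 3**(-n - 1)*(3**n + 2*n**3 + 5*n**2 + 6*n - 1)

The ratio is (-4*(k + 1)**3 + 8*(k + 1)**2 + 11)/(3*(-4*k**3 + 8*k**2 + 11)).
A = 1/3, B = 1, C = k**3 - 2*k**2 - 11/4.
Need (1/3)·f(k+1) − (1)·f(k) = k**3 - 2*k**2 - 11/4.
d = 3 from the (0,0,3) case.
Match coefficients ⇒ f(k) = -3*(2*k**3 - k**2 + 2*k - 4)/4.
Get s_k = R·t_k = (2*k**3 - k**2 + 2*k - 4)/3**k with R(k) = B(k−1)f(k)/C(k) = -3*(2*k**3 - k**2 + 2*k - 4)/(4*k**3 - 8*k**2 - 11).
Check: Δs_k = (-4*k**3 + 8*k**2 + 11)/(3*3**k). ✓
Evaluate: s_(n+1) = 3**(-n - 1)*(2*n**3 + 5*n**2 + 6*n - 1); subtract s_(1) = -1/3 ⇒ S(n) = 3**(-n - 1)*(3**n + 2*n**3 + 5*n**2 + 6*n - 1).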